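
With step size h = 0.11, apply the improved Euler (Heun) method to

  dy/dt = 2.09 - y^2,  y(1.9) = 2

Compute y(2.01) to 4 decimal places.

1.8337

Heun: k1 = f(t_n, y_n); k2 = f(t_n + h, y_n + h·k1); y_{n+1} = y_n + (h/2)·(k1 + k2).
t=1.900000, y=2.000000:
  k1 = f(1.900000, 2.000000) = -1.910000
  k2 = f(2.010000, 1.789900) = -1.113742
  y ← 2.000000 + (0.11/2)·(-1.910000 + (-1.113742)) = 1.833694
y(2.01) ≈ 1.8337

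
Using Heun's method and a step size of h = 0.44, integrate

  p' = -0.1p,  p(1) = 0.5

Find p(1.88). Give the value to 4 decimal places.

0.4579

Heun: k1 = f(t_n, p_n); k2 = f(t_n + h, p_n + h·k1); p_{n+1} = p_n + (h/2)·(k1 + k2).
t=1.000000, p=0.500000:
  k1 = f(1.000000, 0.500000) = -0.050000
  k2 = f(1.440000, 0.478000) = -0.047800
  p ← 0.500000 + (0.44/2)·(-0.050000 + (-0.047800)) = 0.478484
t=1.440000, p=0.478484:
  k1 = f(1.440000, 0.478484) = -0.047848
  k2 = f(1.880000, 0.457431) = -0.045743
  p ← 0.478484 + (0.44/2)·(-0.047848 + (-0.045743)) = 0.457894
p(1.88) ≈ 0.4579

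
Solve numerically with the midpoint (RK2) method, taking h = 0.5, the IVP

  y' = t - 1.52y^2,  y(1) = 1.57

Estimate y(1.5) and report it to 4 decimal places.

1.6020

Midpoint: k1 = f(t_n, y_n); k2 = f(t_n + h/2, y_n + (h/2)·k1); y_{n+1} = y_n + h·k2.
t=1.000000, y=1.570000:
  k1 = f(1.000000, 1.570000) = -2.746648
  k2 = f(1.250000, 0.883338) = 0.063965
  y ← 1.570000 + 0.5·0.063965 = 1.601983
y(1.5) ≈ 1.6020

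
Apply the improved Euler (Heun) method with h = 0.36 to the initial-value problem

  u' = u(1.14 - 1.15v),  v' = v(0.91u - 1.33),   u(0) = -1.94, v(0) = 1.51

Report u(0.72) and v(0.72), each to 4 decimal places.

-2.7352, 0.3912

Heun on (u,v): k1 = f(t_n, state_n); k2 = f(t_n + h, state_n + h·k1); state_{n+1} = state_n + (h/2)·(k1 + k2).
0.000000: (-1.940000, 1.510000)
  k1 = (1.157210, -4.674054)
  predictor → (-1.523404, -0.172659)
  k2 = (-2.039166, 0.468994)
  → (-2.098752, 0.753089)
0.360000: (-2.098752, 0.753089)
  k1 = (-0.574947, -2.439907)
  predictor → (-2.305733, -0.125277)
  k2 = (-2.960720, 0.429478)
  → (-2.735172, 0.391212)
(u(0.72), v(0.72)) ≈ (-2.7352, 0.3912)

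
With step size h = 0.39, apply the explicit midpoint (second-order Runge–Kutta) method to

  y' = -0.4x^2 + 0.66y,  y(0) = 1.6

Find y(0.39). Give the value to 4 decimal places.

Midpoint: k1 = f(x_n, y_n); k2 = f(x_n + h/2, y_n + (h/2)·k1); y_{n+1} = y_n + h·k2.
x=0.000000, y=1.600000:
  k1 = f(0.000000, 1.600000) = 1.056000
  k2 = f(0.195000, 1.805920) = 1.176697
  y ← 1.600000 + 0.39·1.176697 = 2.058912
y(0.39) ≈ 2.0589

2.0589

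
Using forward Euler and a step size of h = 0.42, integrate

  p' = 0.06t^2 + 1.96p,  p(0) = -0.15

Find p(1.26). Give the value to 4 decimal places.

Euler: p_{n+1} = p_n + h·f(t_n, p_n).
t=0.000000, p=-0.150000: f=-0.294000 → p ← -0.150000 + 0.42·(-0.294000) = -0.273480
t=0.420000, p=-0.273480: f=-0.525437 → p ← -0.273480 + 0.42·(-0.525437) = -0.494163
t=0.840000, p=-0.494163: f=-0.926224 → p ← -0.494163 + 0.42·(-0.926224) = -0.883178
p(1.26) ≈ -0.8832

-0.8832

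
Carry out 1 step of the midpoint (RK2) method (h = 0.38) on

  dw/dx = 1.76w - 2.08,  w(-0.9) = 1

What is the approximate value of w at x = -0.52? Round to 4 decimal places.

0.8377

Midpoint: k1 = f(x_n, w_n); k2 = f(x_n + h/2, w_n + (h/2)·k1); w_{n+1} = w_n + h·k2.
x=-0.900000, w=1.000000:
  k1 = f(-0.900000, 1.000000) = -0.320000
  k2 = f(-0.710000, 0.939200) = -0.427008
  w ← 1.000000 + 0.38·(-0.427008) = 0.837737
w(-0.52) ≈ 0.8377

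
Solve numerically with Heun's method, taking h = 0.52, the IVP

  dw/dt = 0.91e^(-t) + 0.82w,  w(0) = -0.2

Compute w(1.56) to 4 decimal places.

Heun: k1 = f(t_n, w_n); k2 = f(t_n + h, w_n + h·k1); w_{n+1} = w_n + (h/2)·(k1 + k2).
t=0.000000, w=-0.200000:
  k1 = f(0.000000, -0.200000) = 0.746000
  k2 = f(0.520000, 0.187920) = 0.695108
  w ← -0.200000 + (0.52/2)·(0.746000 + 0.695108) = 0.174688
t=0.520000, w=0.174688:
  k1 = f(0.520000, 0.174688) = 0.684258
  k2 = f(1.040000, 0.530502) = 0.756656
  w ← 0.174688 + (0.52/2)·(0.684258 + 0.756656) = 0.549326
t=1.040000, w=0.549326:
  k1 = f(1.040000, 0.549326) = 0.772091
  k2 = f(1.560000, 0.950813) = 0.970890
  w ← 0.549326 + (0.52/2)·(0.772091 + 0.970890) = 1.002501
w(1.56) ≈ 1.0025

1.0025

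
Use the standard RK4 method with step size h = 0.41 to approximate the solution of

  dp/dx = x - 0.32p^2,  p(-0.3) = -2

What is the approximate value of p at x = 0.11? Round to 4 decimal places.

RK4: k1 = f(x_n, p_n); k2 = f(x_n + h/2, p_n + (h/2)·k1); k3 = f(x_n + h/2, p_n + (h/2)·k2); k4 = f(x_n + h, p_n + h·k3); p_{n+1} = p_n + (h/6)·(k1 + 2k2 + 2k3 + k4).
x=-0.300000, p=-2.000000:
  k1 = f(-0.300000, -2.000000) = -1.580000
  k2 = f(-0.095000, -2.323900) = -1.823164
  k3 = f(-0.095000, -2.373749) = -1.898098
  k4 = f(0.110000, -2.778220) = -2.359923
  p ← -2.000000 + (0.41/6)·(k1 + 2k2 + 2k3 + k4) = -2.777800
p(0.11) ≈ -2.7778

-2.7778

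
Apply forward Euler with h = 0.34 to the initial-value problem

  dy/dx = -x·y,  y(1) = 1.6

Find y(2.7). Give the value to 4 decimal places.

0.0153

Euler: y_{n+1} = y_n + h·f(x_n, y_n).
x=1.000000, y=1.600000: f=-1.600000 → y ← 1.600000 + 0.34·(-1.600000) = 1.056000
x=1.340000, y=1.056000: f=-1.415040 → y ← 1.056000 + 0.34·(-1.415040) = 0.574886
x=1.680000, y=0.574886: f=-0.965809 → y ← 0.574886 + 0.34·(-0.965809) = 0.246511
x=2.020000, y=0.246511: f=-0.497953 → y ← 0.246511 + 0.34·(-0.497953) = 0.077207
x=2.360000, y=0.077207: f=-0.182209 → y ← 0.077207 + 0.34·(-0.182209) = 0.015256
y(2.7) ≈ 0.0153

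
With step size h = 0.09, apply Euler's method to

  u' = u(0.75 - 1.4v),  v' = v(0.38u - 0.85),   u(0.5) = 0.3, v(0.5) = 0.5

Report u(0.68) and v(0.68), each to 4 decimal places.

0.3040, 0.4360

Euler on (u,v): u_{n+1} = u_n + h·u', v_{n+1} = v_n + h·v'.
0.500000: (0.300000, 0.500000); f=(0.015000, -0.368000) → (0.301350, 0.466880)
0.590000: (0.301350, 0.466880); f=(0.029040, -0.343384) → (0.303964, 0.435975)
(u(0.68), v(0.68)) ≈ (0.3040, 0.4360)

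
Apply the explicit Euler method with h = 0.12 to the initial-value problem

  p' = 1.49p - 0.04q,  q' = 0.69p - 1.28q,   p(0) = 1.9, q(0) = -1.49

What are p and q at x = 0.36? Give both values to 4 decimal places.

Euler on (p,q): p_{n+1} = p_n + h·p', q_{n+1} = q_n + h·q'.
0.000000: (1.900000, -1.490000); f=(2.890600, 3.218200) → (2.246872, -1.103816)
0.120000: (2.246872, -1.103816); f=(3.391992, 2.963226) → (2.653911, -0.748229)
0.240000: (2.653911, -0.748229); f=(3.984257, 2.788932) → (3.132022, -0.413557)
(p(0.36), q(0.36)) ≈ (3.1320, -0.4136)

3.1320, -0.4136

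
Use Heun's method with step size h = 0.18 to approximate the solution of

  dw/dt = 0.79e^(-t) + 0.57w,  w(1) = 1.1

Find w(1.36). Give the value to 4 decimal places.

Heun: k1 = f(t_n, w_n); k2 = f(t_n + h, w_n + h·k1); w_{n+1} = w_n + (h/2)·(k1 + k2).
t=1.000000, w=1.100000:
  k1 = f(1.000000, 1.100000) = 0.917625
  k2 = f(1.180000, 1.265172) = 0.963899
  w ← 1.100000 + (0.18/2)·(0.917625 + 0.963899) = 1.269337
t=1.180000, w=1.269337:
  k1 = f(1.180000, 1.269337) = 0.966272
  k2 = f(1.360000, 1.443266) = 1.025424
  w ← 1.269337 + (0.18/2)·(0.966272 + 1.025424) = 1.448590
w(1.36) ≈ 1.4486

1.4486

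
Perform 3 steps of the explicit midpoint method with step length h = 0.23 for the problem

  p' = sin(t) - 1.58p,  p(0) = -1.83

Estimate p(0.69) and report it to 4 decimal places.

Midpoint: k1 = f(t_n, p_n); k2 = f(t_n + h/2, p_n + (h/2)·k1); p_{n+1} = p_n + h·k2.
t=0.000000, p=-1.830000:
  k1 = f(0.000000, -1.830000) = 2.891400
  k2 = f(0.115000, -1.497489) = 2.480779
  p ← -1.830000 + 0.23·2.480779 = -1.259421
t=0.230000, p=-1.259421:
  k1 = f(0.230000, -1.259421) = 2.217862
  k2 = f(0.345000, -1.004367) = 1.925096
  p ← -1.259421 + 0.23·1.925096 = -0.816649
t=0.460000, p=-0.816649:
  k1 = f(0.460000, -0.816649) = 1.734253
  k2 = f(0.575000, -0.617210) = 1.519026
  p ← -0.816649 + 0.23·1.519026 = -0.467273
p(0.69) ≈ -0.4673

-0.4673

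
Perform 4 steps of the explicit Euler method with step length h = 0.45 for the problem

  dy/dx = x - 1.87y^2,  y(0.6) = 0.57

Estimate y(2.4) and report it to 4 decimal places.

Euler: y_{n+1} = y_n + h·f(x_n, y_n).
x=0.600000, y=0.570000: f=-0.007563 → y ← 0.570000 + 0.45·(-0.007563) = 0.566597
x=1.050000, y=0.566597: f=0.449671 → y ← 0.566597 + 0.45·0.449671 = 0.768948
x=1.500000, y=0.768948: f=0.394303 → y ← 0.768948 + 0.45·0.394303 = 0.946385
x=1.950000, y=0.946385: f=0.275145 → y ← 0.946385 + 0.45·0.275145 = 1.070200
y(2.4) ≈ 1.0702

1.0702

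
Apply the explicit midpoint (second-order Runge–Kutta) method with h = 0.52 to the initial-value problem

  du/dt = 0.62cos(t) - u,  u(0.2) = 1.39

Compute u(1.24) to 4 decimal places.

0.7698

Midpoint: k1 = f(t_n, u_n); k2 = f(t_n + h/2, u_n + (h/2)·k1); u_{n+1} = u_n + h·k2.
t=0.200000, u=1.390000:
  k1 = f(0.200000, 1.390000) = -0.782359
  k2 = f(0.460000, 1.186587) = -0.631034
  u ← 1.390000 + 0.52·(-0.631034) = 1.061862
t=0.720000, u=1.061862:
  k1 = f(0.720000, 1.061862) = -0.595743
  k2 = f(0.980000, 0.906969) = -0.561615
  u ← 1.061862 + 0.52·(-0.561615) = 0.769822
u(1.24) ≈ 0.7698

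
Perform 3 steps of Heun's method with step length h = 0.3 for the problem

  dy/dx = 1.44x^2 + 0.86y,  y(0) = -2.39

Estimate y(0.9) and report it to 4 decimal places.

Heun: k1 = f(x_n, y_n); k2 = f(x_n + h, y_n + h·k1); y_{n+1} = y_n + (h/2)·(k1 + k2).
x=0.000000, y=-2.390000:
  k1 = f(0.000000, -2.390000) = -2.055400
  k2 = f(0.300000, -3.006620) = -2.456093
  y ← -2.390000 + (0.3/2)·(-2.055400 + (-2.456093)) = -3.066724
x=0.300000, y=-3.066724:
  k1 = f(0.300000, -3.066724) = -2.507783
  k2 = f(0.600000, -3.819059) = -2.765991
  y ← -3.066724 + (0.3/2)·(-2.507783 + (-2.765991)) = -3.857790
x=0.600000, y=-3.857790:
  k1 = f(0.600000, -3.857790) = -2.799299
  k2 = f(0.900000, -4.697580) = -2.873519
  y ← -3.857790 + (0.3/2)·(-2.799299 + (-2.873519)) = -4.708713
y(0.9) ≈ -4.7087

-4.7087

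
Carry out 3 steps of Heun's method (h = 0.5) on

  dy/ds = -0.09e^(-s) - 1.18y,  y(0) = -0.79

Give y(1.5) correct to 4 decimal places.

Heun: k1 = f(s_n, y_n); k2 = f(s_n + h, y_n + h·k1); y_{n+1} = y_n + (h/2)·(k1 + k2).
s=0.000000, y=-0.790000:
  k1 = f(0.000000, -0.790000) = 0.842200
  k2 = f(0.500000, -0.368900) = 0.380714
  y ← -0.790000 + (0.5/2)·(0.842200 + 0.380714) = -0.484271
s=0.500000, y=-0.484271:
  k1 = f(0.500000, -0.484271) = 0.516853
  k2 = f(1.000000, -0.225845) = 0.233388
  y ← -0.484271 + (0.5/2)·(0.516853 + 0.233388) = -0.296711
s=1.000000, y=-0.296711:
  k1 = f(1.000000, -0.296711) = 0.317010
  k2 = f(1.500000, -0.138206) = 0.143002
  y ← -0.296711 + (0.5/2)·(0.317010 + 0.143002) = -0.181708
y(1.5) ≈ -0.1817

-0.1817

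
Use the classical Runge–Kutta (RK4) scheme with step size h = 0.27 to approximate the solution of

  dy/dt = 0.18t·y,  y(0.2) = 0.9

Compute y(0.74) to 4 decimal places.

0.9421

RK4: k1 = f(t_n, y_n); k2 = f(t_n + h/2, y_n + (h/2)·k1); k3 = f(t_n + h/2, y_n + (h/2)·k2); k4 = f(t_n + h, y_n + h·k3); y_{n+1} = y_n + (h/6)·(k1 + 2k2 + 2k3 + k4).
t=0.200000, y=0.900000:
  k1 = f(0.200000, 0.900000) = 0.032400
  k2 = f(0.335000, 0.904374) = 0.054534
  k3 = f(0.335000, 0.907362) = 0.054714
  k4 = f(0.470000, 0.914773) = 0.077390
  y ← 0.900000 + (0.27/6)·(k1 + 2k2 + 2k3 + k4) = 0.914773
t=0.470000, y=0.914773:
  k1 = f(0.470000, 0.914773) = 0.077390
  k2 = f(0.605000, 0.925220) = 0.100757
  k3 = f(0.605000, 0.928375) = 0.101100
  k4 = f(0.740000, 0.942070) = 0.125484
  y ← 0.914773 + (0.27/6)·(k1 + 2k2 + 2k3 + k4) = 0.942069
y(0.74) ≈ 0.9421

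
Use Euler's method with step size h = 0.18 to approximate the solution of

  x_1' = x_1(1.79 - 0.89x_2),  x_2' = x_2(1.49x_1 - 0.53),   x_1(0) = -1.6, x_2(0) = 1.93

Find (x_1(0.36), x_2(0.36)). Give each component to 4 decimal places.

-1.9048, 0.4312

Euler on (x_1,x_2): x_1_{n+1} = x_1_n + h·x_1', x_2_{n+1} = x_2_n + h·x_2'.
0.000000: (-1.600000, 1.930000); f=(-0.115680, -5.624020) → (-1.620822, 0.917676)
0.180000: (-1.620822, 0.917676); f=(-1.577495, -2.702580) → (-1.904771, 0.431212)
(x_1(0.36), x_2(0.36)) ≈ (-1.9048, 0.4312)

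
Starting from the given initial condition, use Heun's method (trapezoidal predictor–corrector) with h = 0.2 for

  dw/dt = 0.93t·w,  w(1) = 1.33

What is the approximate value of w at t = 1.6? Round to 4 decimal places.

Heun: k1 = f(t_n, w_n); k2 = f(t_n + h, w_n + h·k1); w_{n+1} = w_n + (h/2)·(k1 + k2).
t=1.000000, w=1.330000:
  k1 = f(1.000000, 1.330000) = 1.236900
  k2 = f(1.200000, 1.577380) = 1.760356
  w ← 1.330000 + (0.2/2)·(1.236900 + 1.760356) = 1.629726
t=1.200000, w=1.629726:
  k1 = f(1.200000, 1.629726) = 1.818774
  k2 = f(1.400000, 1.993480) = 2.595511
  w ← 1.629726 + (0.2/2)·(1.818774 + 2.595511) = 2.071154
t=1.400000, w=2.071154:
  k1 = f(1.400000, 2.071154) = 2.696643
  k2 = f(1.600000, 2.610483) = 3.884398
  w ← 2.071154 + (0.2/2)·(2.696643 + 3.884398) = 2.729258
w(1.6) ≈ 2.7293

2.7293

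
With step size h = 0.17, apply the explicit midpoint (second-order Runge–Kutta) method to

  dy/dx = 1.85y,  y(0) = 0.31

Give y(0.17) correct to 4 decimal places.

0.4228

Midpoint: k1 = f(x_n, y_n); k2 = f(x_n + h/2, y_n + (h/2)·k1); y_{n+1} = y_n + h·k2.
x=0.000000, y=0.310000:
  k1 = f(0.000000, 0.310000) = 0.573500
  k2 = f(0.085000, 0.358747) = 0.663683
  y ← 0.310000 + 0.17·0.663683 = 0.422826
y(0.17) ≈ 0.4228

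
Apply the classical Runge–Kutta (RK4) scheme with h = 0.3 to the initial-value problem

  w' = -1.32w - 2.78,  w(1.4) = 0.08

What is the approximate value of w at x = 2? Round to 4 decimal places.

RK4: k1 = f(x_n, w_n); k2 = f(x_n + h/2, w_n + (h/2)·k1); k3 = f(x_n + h/2, w_n + (h/2)·k2); k4 = f(x_n + h, w_n + h·k3); w_{n+1} = w_n + (h/6)·(k1 + 2k2 + 2k3 + k4).
x=1.400000, w=0.080000:
  k1 = f(1.400000, 0.080000) = -2.885600
  k2 = f(1.550000, -0.352840) = -2.314251
  k3 = f(1.550000, -0.267138) = -2.427378
  k4 = f(1.700000, -0.648213) = -1.924358
  w ← 0.080000 + (0.3/6)·(k1 + 2k2 + 2k3 + k4) = -0.634661
x=1.700000, w=-0.634661:
  k1 = f(1.700000, -0.634661) = -1.942248
  k2 = f(1.850000, -0.925998) = -1.557683
  k3 = f(1.850000, -0.868313) = -1.633827
  k4 = f(2.000000, -1.124809) = -1.295252
  w ← -0.634661 + (0.3/6)·(k1 + 2k2 + 2k3 + k4) = -1.115687
w(2) ≈ -1.1157

-1.1157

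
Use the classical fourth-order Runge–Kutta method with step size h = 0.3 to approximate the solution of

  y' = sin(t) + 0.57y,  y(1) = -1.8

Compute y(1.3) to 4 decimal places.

RK4: k1 = f(t_n, y_n); k2 = f(t_n + h/2, y_n + (h/2)·k1); k3 = f(t_n + h/2, y_n + (h/2)·k2); k4 = f(t_n + h, y_n + h·k3); y_{n+1} = y_n + (h/6)·(k1 + 2k2 + 2k3 + k4).
t=1.000000, y=-1.800000:
  k1 = f(1.000000, -1.800000) = -0.184529
  k2 = f(1.150000, -1.827679) = -0.129013
  k3 = f(1.150000, -1.819352) = -0.124267
  k4 = f(1.300000, -1.837280) = -0.083691
  y ← -1.800000 + (0.3/6)·(k1 + 2k2 + 2k3 + k4) = -1.838739
y(1.3) ≈ -1.8387

-1.8387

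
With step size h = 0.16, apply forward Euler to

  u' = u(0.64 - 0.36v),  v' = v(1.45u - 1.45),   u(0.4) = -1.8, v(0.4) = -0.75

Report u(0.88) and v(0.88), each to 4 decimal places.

Euler on (u,v): u_{n+1} = u_n + h·u', v_{n+1} = v_n + h·v'.
0.400000: (-1.800000, -0.750000); f=(-1.638000, 3.045000) → (-2.062080, -0.262800)
0.560000: (-2.062080, -0.262800); f=(-1.514820, 1.166836) → (-2.304451, -0.076106)
0.720000: (-2.304451, -0.076106); f=(-1.537987, 0.364659) → (-2.550529, -0.017761)
(u(0.88), v(0.88)) ≈ (-2.5505, -0.0178)

-2.5505, -0.0178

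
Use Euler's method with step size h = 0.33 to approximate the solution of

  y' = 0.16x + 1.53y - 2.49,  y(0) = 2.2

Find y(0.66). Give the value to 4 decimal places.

Euler: y_{n+1} = y_n + h·f(x_n, y_n).
x=0.000000, y=2.200000: f=0.876000 → y ← 2.200000 + 0.33·0.876000 = 2.489080
x=0.330000, y=2.489080: f=1.371092 → y ← 2.489080 + 0.33·1.371092 = 2.941540
y(0.66) ≈ 2.9415

2.9415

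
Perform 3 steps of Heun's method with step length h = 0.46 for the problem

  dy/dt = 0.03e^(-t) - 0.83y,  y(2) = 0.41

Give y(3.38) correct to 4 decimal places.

0.1369

Heun: k1 = f(t_n, y_n); k2 = f(t_n + h, y_n + h·k1); y_{n+1} = y_n + (h/2)·(k1 + k2).
t=2.000000, y=0.410000:
  k1 = f(2.000000, 0.410000) = -0.336240
  k2 = f(2.460000, 0.255330) = -0.209361
  y ← 0.410000 + (0.46/2)·(-0.336240 + (-0.209361)) = 0.284512
t=2.460000, y=0.284512:
  k1 = f(2.460000, 0.284512) = -0.233582
  k2 = f(2.920000, 0.177064) = -0.145345
  y ← 0.284512 + (0.46/2)·(-0.233582 + (-0.145345)) = 0.197359
t=2.920000, y=0.197359:
  k1 = f(2.920000, 0.197359) = -0.162190
  k2 = f(3.380000, 0.122751) = -0.100862
  y ← 0.197359 + (0.46/2)·(-0.162190 + (-0.100862)) = 0.136857
y(3.38) ≈ 0.1369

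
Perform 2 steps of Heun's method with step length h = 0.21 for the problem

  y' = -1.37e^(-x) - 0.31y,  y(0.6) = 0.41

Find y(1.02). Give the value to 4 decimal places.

Heun: k1 = f(x_n, y_n); k2 = f(x_n + h, y_n + h·k1); y_{n+1} = y_n + (h/2)·(k1 + k2).
x=0.600000, y=0.410000:
  k1 = f(0.600000, 0.410000) = -0.878972
  k2 = f(0.810000, 0.225416) = -0.679334
  y ← 0.410000 + (0.21/2)·(-0.878972 + (-0.679334)) = 0.246378
x=0.810000, y=0.246378:
  k1 = f(0.810000, 0.246378) = -0.685833
  k2 = f(1.020000, 0.102353) = -0.525744
  y ← 0.246378 + (0.21/2)·(-0.685833 + (-0.525744)) = 0.119162
y(1.02) ≈ 0.1192

0.1192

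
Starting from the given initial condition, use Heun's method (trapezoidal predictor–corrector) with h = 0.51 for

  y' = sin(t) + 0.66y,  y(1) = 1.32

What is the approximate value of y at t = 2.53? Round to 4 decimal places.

5.8682

Heun: k1 = f(t_n, y_n); k2 = f(t_n + h, y_n + h·k1); y_{n+1} = y_n + (h/2)·(k1 + k2).
t=1.000000, y=1.320000:
  k1 = f(1.000000, 1.320000) = 1.712671
  k2 = f(1.510000, 2.193462) = 2.445838
  y ← 1.320000 + (0.51/2)·(1.712671 + 2.445838) = 2.380420
t=1.510000, y=2.380420:
  k1 = f(1.510000, 2.380420) = 2.569229
  k2 = f(2.020000, 3.690727) = 3.336673
  y ← 2.380420 + (0.51/2)·(2.569229 + 3.336673) = 3.886425
t=2.020000, y=3.886425:
  k1 = f(2.020000, 3.886425) = 3.465834
  k2 = f(2.530000, 5.654000) = 4.305812
  y ← 3.886425 + (0.51/2)·(3.465834 + 4.305812) = 5.868194
y(2.53) ≈ 5.8682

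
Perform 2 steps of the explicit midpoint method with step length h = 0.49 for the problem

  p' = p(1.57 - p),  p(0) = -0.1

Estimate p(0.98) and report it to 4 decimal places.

-0.5077

Midpoint: k1 = f(t_n, p_n); k2 = f(t_n + h/2, p_n + (h/2)·k1); p_{n+1} = p_n + h·k2.
t=0.000000, p=-0.100000:
  k1 = f(0.000000, -0.100000) = -0.167000
  k2 = f(0.245000, -0.140915) = -0.241094
  p ← -0.100000 + 0.49·(-0.241094) = -0.218136
t=0.490000, p=-0.218136:
  k1 = f(0.490000, -0.218136) = -0.390057
  k2 = f(0.735000, -0.313700) = -0.590916
  p ← -0.218136 + 0.49·(-0.590916) = -0.507685
p(0.98) ≈ -0.5077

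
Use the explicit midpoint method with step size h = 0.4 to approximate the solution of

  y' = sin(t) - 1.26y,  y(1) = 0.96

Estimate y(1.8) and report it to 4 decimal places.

Midpoint: k1 = f(t_n, y_n); k2 = f(t_n + h/2, y_n + (h/2)·k1); y_{n+1} = y_n + h·k2.
t=1.000000, y=0.960000:
  k1 = f(1.000000, 0.960000) = -0.368129
  k2 = f(1.200000, 0.886374) = -0.184792
  y ← 0.960000 + 0.4·(-0.184792) = 0.886083
t=1.400000, y=0.886083:
  k1 = f(1.400000, 0.886083) = -0.131015
  k2 = f(1.600000, 0.859880) = -0.083875
  y ← 0.886083 + 0.4·(-0.083875) = 0.852533
y(1.8) ≈ 0.8525

0.8525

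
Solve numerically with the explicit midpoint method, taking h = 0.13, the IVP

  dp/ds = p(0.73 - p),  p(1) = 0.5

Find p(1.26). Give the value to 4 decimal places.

0.5288

Midpoint: k1 = f(s_n, p_n); k2 = f(s_n + h/2, p_n + (h/2)·k1); p_{n+1} = p_n + h·k2.
s=1.000000, p=0.500000:
  k1 = f(1.000000, 0.500000) = 0.115000
  k2 = f(1.065000, 0.507475) = 0.112926
  p ← 0.500000 + 0.13·0.112926 = 0.514680
s=1.130000, p=0.514680:
  k1 = f(1.130000, 0.514680) = 0.110821
  k2 = f(1.195000, 0.521884) = 0.108612
  p ← 0.514680 + 0.13·0.108612 = 0.528800
p(1.26) ≈ 0.5288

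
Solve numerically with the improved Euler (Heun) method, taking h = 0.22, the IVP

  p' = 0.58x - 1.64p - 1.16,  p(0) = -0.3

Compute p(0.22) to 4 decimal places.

-0.4064

Heun: k1 = f(x_n, p_n); k2 = f(x_n + h, p_n + h·k1); p_{n+1} = p_n + (h/2)·(k1 + k2).
x=0.000000, p=-0.300000:
  k1 = f(0.000000, -0.300000) = -0.668000
  k2 = f(0.220000, -0.446960) = -0.299386
  p ← -0.300000 + (0.22/2)·(-0.668000 + (-0.299386)) = -0.406412
p(0.22) ≈ -0.4064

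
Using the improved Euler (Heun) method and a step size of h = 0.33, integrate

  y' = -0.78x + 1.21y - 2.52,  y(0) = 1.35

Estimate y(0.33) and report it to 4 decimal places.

0.9566

Heun: k1 = f(x_n, y_n); k2 = f(x_n + h, y_n + h·k1); y_{n+1} = y_n + (h/2)·(k1 + k2).
x=0.000000, y=1.350000:
  k1 = f(0.000000, 1.350000) = -0.886500
  k2 = f(0.330000, 1.057455) = -1.497879
  y ← 1.350000 + (0.33/2)·(-0.886500 + (-1.497879)) = 0.956577
y(0.33) ≈ 0.9566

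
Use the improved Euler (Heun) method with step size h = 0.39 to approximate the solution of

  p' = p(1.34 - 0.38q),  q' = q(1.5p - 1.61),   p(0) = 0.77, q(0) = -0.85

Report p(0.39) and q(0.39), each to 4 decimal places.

Heun on (p,q): k1 = f(s_n, state_n); k2 = f(s_n + h, state_n + h·k1); state_{n+1} = state_n + (h/2)·(k1 + k2).
0.000000: (0.770000, -0.850000)
  k1 = (1.280510, 0.386750)
  predictor → (1.269399, -0.699167)
  k2 = (2.038253, -0.205624)
  → (1.417159, -0.814680)
(p(0.39), q(0.39)) ≈ (1.4172, -0.8147)

1.4172, -0.8147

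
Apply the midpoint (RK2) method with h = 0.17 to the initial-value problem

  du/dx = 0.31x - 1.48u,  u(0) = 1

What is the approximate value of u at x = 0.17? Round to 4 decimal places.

Midpoint: k1 = f(x_n, u_n); k2 = f(x_n + h/2, u_n + (h/2)·k1); u_{n+1} = u_n + h·k2.
x=0.000000, u=1.000000:
  k1 = f(0.000000, 1.000000) = -1.480000
  k2 = f(0.085000, 0.874200) = -1.267466
  u ← 1.000000 + 0.17·(-1.267466) = 0.784531
u(0.17) ≈ 0.7845

0.7845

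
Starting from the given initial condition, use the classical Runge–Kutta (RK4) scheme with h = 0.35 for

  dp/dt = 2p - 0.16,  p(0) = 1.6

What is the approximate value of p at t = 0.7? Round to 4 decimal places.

6.2342

RK4: k1 = f(t_n, p_n); k2 = f(t_n + h/2, p_n + (h/2)·k1); k3 = f(t_n + h/2, p_n + (h/2)·k2); k4 = f(t_n + h, p_n + h·k3); p_{n+1} = p_n + (h/6)·(k1 + 2k2 + 2k3 + k4).
t=0.000000, p=1.600000:
  k1 = f(0.000000, 1.600000) = 3.040000
  k2 = f(0.175000, 2.132000) = 4.104000
  k3 = f(0.175000, 2.318200) = 4.476400
  k4 = f(0.350000, 3.166740) = 6.173480
  p ← 1.600000 + (0.35/6)·(k1 + 2k2 + 2k3 + k4) = 3.138500
t=0.350000, p=3.138500:
  k1 = f(0.350000, 3.138500) = 6.116999
  k2 = f(0.525000, 4.208975) = 8.257949
  k3 = f(0.525000, 4.583641) = 9.007282
  k4 = f(0.700000, 6.291048) = 12.422096
  p ← 3.138500 + (0.35/6)·(k1 + 2k2 + 2k3 + k4) = 6.234224
p(0.7) ≈ 6.2342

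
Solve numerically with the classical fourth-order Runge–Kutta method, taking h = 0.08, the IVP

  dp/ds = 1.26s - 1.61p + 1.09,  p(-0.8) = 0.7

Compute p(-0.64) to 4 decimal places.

0.5674

RK4: k1 = f(s_n, p_n); k2 = f(s_n + h/2, p_n + (h/2)·k1); k3 = f(s_n + h/2, p_n + (h/2)·k2); k4 = f(s_n + h, p_n + h·k3); p_{n+1} = p_n + (h/6)·(k1 + 2k2 + 2k3 + k4).
s=-0.800000, p=0.700000:
  k1 = f(-0.800000, 0.700000) = -1.045000
  k2 = f(-0.760000, 0.658200) = -0.927302
  k3 = f(-0.760000, 0.662908) = -0.934882
  k4 = f(-0.720000, 0.625209) = -0.823787
  p ← 0.700000 + (0.08/6)·(k1 + 2k2 + 2k3 + k4) = 0.625425
s=-0.720000, p=0.625425:
  k1 = f(-0.720000, 0.625425) = -0.824134
  k2 = f(-0.680000, 0.592459) = -0.720659
  k3 = f(-0.680000, 0.596598) = -0.727323
  k4 = f(-0.640000, 0.567239) = -0.629654
  p ← 0.625425 + (0.08/6)·(k1 + 2k2 + 2k3 + k4) = 0.567428
p(-0.64) ≈ 0.5674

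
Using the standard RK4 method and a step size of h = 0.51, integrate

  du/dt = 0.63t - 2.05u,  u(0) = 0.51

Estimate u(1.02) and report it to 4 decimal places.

0.2492

RK4: k1 = f(t_n, u_n); k2 = f(t_n + h/2, u_n + (h/2)·k1); k3 = f(t_n + h/2, u_n + (h/2)·k2); k4 = f(t_n + h, u_n + h·k3); u_{n+1} = u_n + (h/6)·(k1 + 2k2 + 2k3 + k4).
t=0.000000, u=0.510000:
  k1 = f(0.000000, 0.510000) = -1.045500
  k2 = f(0.255000, 0.243398) = -0.338315
  k3 = f(0.255000, 0.423730) = -0.707996
  k4 = f(0.510000, 0.148922) = 0.016010
  u ← 0.510000 + (0.51/6)·(k1 + 2k2 + 2k3 + k4) = 0.244620
t=0.510000, u=0.244620:
  k1 = f(0.510000, 0.244620) = -0.180172
  k2 = f(0.765000, 0.198677) = 0.074663
  k3 = f(0.765000, 0.263660) = -0.058552
  k4 = f(1.020000, 0.214759) = 0.202344
  u ← 0.244620 + (0.51/6)·(k1 + 2k2 + 2k3 + k4) = 0.249244
u(1.02) ≈ 0.2492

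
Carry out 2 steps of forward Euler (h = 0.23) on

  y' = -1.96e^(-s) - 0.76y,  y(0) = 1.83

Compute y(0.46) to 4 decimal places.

Euler: y_{n+1} = y_n + h·f(s_n, y_n).
s=0.000000, y=1.830000: f=-3.350800 → y ← 1.830000 + 0.23·(-3.350800) = 1.059316
s=0.230000, y=1.059316: f=-2.362366 → y ← 1.059316 + 0.23·(-2.362366) = 0.515972
y(0.46) ≈ 0.5160

0.5160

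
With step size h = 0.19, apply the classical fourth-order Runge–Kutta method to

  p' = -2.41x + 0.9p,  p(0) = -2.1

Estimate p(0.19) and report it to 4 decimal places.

RK4: k1 = f(x_n, p_n); k2 = f(x_n + h/2, p_n + (h/2)·k1); k3 = f(x_n + h/2, p_n + (h/2)·k2); k4 = f(x_n + h, p_n + h·k3); p_{n+1} = p_n + (h/6)·(k1 + 2k2 + 2k3 + k4).
x=0.000000, p=-2.100000:
  k1 = f(0.000000, -2.100000) = -1.890000
  k2 = f(0.095000, -2.279550) = -2.280545
  k3 = f(0.095000, -2.316652) = -2.313937
  k4 = f(0.190000, -2.539648) = -2.743583
  p ← -2.100000 + (0.19/6)·(k1 + 2k2 + 2k3 + k4) = -2.537714
p(0.19) ≈ -2.5377

-2.5377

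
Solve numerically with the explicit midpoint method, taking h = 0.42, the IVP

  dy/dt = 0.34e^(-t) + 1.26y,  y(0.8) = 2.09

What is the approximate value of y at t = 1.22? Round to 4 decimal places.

3.5577

Midpoint: k1 = f(t_n, y_n); k2 = f(t_n + h/2, y_n + (h/2)·k1); y_{n+1} = y_n + h·k2.
t=0.800000, y=2.090000:
  k1 = f(0.800000, 2.090000) = 2.786172
  k2 = f(1.010000, 2.675096) = 3.494456
  y ← 2.090000 + 0.42·3.494456 = 3.557671
y(1.22) ≈ 3.5577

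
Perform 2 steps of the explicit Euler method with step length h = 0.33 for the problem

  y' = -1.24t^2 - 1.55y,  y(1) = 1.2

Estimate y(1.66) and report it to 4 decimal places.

-0.6374

Euler: y_{n+1} = y_n + h·f(t_n, y_n).
t=1.000000, y=1.200000: f=-3.100000 → y ← 1.200000 + 0.33·(-3.100000) = 0.177000
t=1.330000, y=0.177000: f=-2.467786 → y ← 0.177000 + 0.33·(-2.467786) = -0.637369
y(1.66) ≈ -0.6374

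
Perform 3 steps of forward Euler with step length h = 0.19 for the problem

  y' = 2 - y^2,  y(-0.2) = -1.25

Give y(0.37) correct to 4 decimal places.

Euler: y_{n+1} = y_n + h·f(s_n, y_n).
s=-0.200000, y=-1.250000: f=0.437500 → y ← -1.250000 + 0.19·0.437500 = -1.166875
s=-0.010000, y=-1.166875: f=0.638403 → y ← -1.166875 + 0.19·0.638403 = -1.045578
s=0.180000, y=-1.045578: f=0.906766 → y ← -1.045578 + 0.19·0.906766 = -0.873293
y(0.37) ≈ -0.8733

-0.8733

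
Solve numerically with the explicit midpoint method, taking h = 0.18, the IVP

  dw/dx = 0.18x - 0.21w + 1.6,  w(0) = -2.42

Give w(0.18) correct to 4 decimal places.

Midpoint: k1 = f(x_n, w_n); k2 = f(x_n + h/2, w_n + (h/2)·k1); w_{n+1} = w_n + h·k2.
x=0.000000, w=-2.420000:
  k1 = f(0.000000, -2.420000) = 2.108200
  k2 = f(0.090000, -2.230262) = 2.084555
  w ← -2.420000 + 0.18·2.084555 = -2.044780
w(0.18) ≈ -2.0448

-2.0448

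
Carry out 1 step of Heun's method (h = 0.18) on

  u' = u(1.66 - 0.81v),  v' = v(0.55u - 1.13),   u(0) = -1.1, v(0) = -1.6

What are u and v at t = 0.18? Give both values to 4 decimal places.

Heun on (u,v): k1 = f(t_n, state_n); k2 = f(t_n + h, state_n + h·k1); state_{n+1} = state_n + (h/2)·(k1 + k2).
0.000000: (-1.100000, -1.600000)
  k1 = (-3.251600, 2.776000)
  predictor → (-1.685288, -1.100320)
  k2 = (-4.299607, 2.263257)
  → (-1.779609, -1.146467)
(u(0.18), v(0.18)) ≈ (-1.7796, -1.1465)

-1.7796, -1.1465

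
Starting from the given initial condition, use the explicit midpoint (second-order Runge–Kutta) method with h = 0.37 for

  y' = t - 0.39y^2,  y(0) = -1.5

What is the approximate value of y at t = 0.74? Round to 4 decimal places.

Midpoint: k1 = f(t_n, y_n); k2 = f(t_n + h/2, y_n + (h/2)·k1); y_{n+1} = y_n + h·k2.
t=0.000000, y=-1.500000:
  k1 = f(0.000000, -1.500000) = -0.877500
  k2 = f(0.185000, -1.662338) = -0.892713
  y ← -1.500000 + 0.37·(-0.892713) = -1.830304
t=0.370000, y=-1.830304:
  k1 = f(0.370000, -1.830304) = -0.936505
  k2 = f(0.555000, -2.003557) = -1.010554
  y ← -1.830304 + 0.37·(-1.010554) = -2.204209
y(0.74) ≈ -2.2042

-2.2042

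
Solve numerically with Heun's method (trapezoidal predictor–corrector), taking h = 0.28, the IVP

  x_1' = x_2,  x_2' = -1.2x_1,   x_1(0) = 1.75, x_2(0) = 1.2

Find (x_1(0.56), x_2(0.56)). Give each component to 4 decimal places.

2.0650, -0.1438

Heun on (x_1,x_2): k1 = f(t_n, state_n); k2 = f(t_n + h, state_n + h·k1); state_{n+1} = state_n + (h/2)·(k1 + k2).
0.000000: (1.750000, 1.200000)
  k1 = (1.200000, -2.100000)
  predictor → (2.086000, 0.612000)
  k2 = (0.612000, -2.503200)
  → (2.003680, 0.555552)
0.280000: (2.003680, 0.555552)
  k1 = (0.555552, -2.404416)
  predictor → (2.159235, -0.117684)
  k2 = (-0.117684, -2.591081)
  → (2.064981, -0.143818)
(x_1(0.56), x_2(0.56)) ≈ (2.0650, -0.1438)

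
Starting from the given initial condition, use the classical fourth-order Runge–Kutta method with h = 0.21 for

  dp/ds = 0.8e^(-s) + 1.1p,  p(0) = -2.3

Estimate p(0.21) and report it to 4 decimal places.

RK4: k1 = f(s_n, p_n); k2 = f(s_n + h/2, p_n + (h/2)·k1); k3 = f(s_n + h/2, p_n + (h/2)·k2); k4 = f(s_n + h, p_n + h·k3); p_{n+1} = p_n + (h/6)·(k1 + 2k2 + 2k3 + k4).
s=0.000000, p=-2.300000:
  k1 = f(0.000000, -2.300000) = -1.730000
  k2 = f(0.105000, -2.481650) = -2.009555
  k3 = f(0.105000, -2.511003) = -2.041844
  k4 = f(0.210000, -2.728787) = -2.353199
  p ← -2.300000 + (0.21/6)·(k1 + 2k2 + 2k3 + k4) = -2.726510
p(0.21) ≈ -2.7265

-2.7265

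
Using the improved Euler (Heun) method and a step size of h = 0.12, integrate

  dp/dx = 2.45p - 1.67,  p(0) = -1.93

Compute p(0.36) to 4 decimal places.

Heun: k1 = f(x_n, p_n); k2 = f(x_n + h, p_n + h·k1); p_{n+1} = p_n + (h/2)·(k1 + k2).
x=0.000000, p=-1.930000:
  k1 = f(0.000000, -1.930000) = -6.398500
  k2 = f(0.120000, -2.697820) = -8.279659
  p ← -1.930000 + (0.12/2)·(-6.398500 + (-8.279659)) = -2.810690
x=0.120000, p=-2.810690:
  k1 = f(0.120000, -2.810690) = -8.556189
  k2 = f(0.240000, -3.837432) = -11.071709
  p ← -2.810690 + (0.12/2)·(-8.556189 + (-11.071709)) = -3.988363
x=0.240000, p=-3.988363:
  k1 = f(0.240000, -3.988363) = -11.441490
  k2 = f(0.360000, -5.361342) = -14.805289
  p ← -3.988363 + (0.12/2)·(-11.441490 + (-14.805289)) = -5.563170
p(0.36) ≈ -5.5632

-5.5632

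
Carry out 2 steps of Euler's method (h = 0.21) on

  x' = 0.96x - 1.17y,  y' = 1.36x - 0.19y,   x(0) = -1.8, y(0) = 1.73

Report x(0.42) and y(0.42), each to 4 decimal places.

-3.3915, 0.3620

Euler on (x,y): x_{n+1} = x_n + h·x', y_{n+1} = y_n + h·y'.
0.000000: (-1.800000, 1.730000); f=(-3.752100, -2.776700) → (-2.587941, 1.146893)
0.210000: (-2.587941, 1.146893); f=(-3.826288, -3.737509) → (-3.391462, 0.362016)
(x(0.42), y(0.42)) ≈ (-3.3915, 0.3620)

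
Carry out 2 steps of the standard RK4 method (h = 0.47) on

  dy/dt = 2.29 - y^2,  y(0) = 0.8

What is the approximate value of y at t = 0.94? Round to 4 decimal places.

RK4: k1 = f(t_n, y_n); k2 = f(t_n + h/2, y_n + (h/2)·k1); k3 = f(t_n + h/2, y_n + (h/2)·k2); k4 = f(t_n + h, y_n + h·k3); y_{n+1} = y_n + (h/6)·(k1 + 2k2 + 2k3 + k4).
t=0.000000, y=0.800000:
  k1 = f(0.000000, 0.800000) = 1.650000
  k2 = f(0.235000, 1.187750) = 0.879250
  k3 = f(0.235000, 1.006624) = 1.276709
  k4 = f(0.470000, 1.400053) = 0.329851
  y ← 0.800000 + (0.47/6)·(k1 + 2k2 + 2k3 + k4) = 1.292855
t=0.470000, y=1.292855:
  k1 = f(0.470000, 1.292855) = 0.618525
  k2 = f(0.705000, 1.438209) = 0.221556
  k3 = f(0.705000, 1.344921) = 0.481188
  k4 = f(0.940000, 1.519014) = -0.017402
  y ← 1.292855 + (0.47/6)·(k1 + 2k2 + 2k3 + k4) = 1.450040
y(0.94) ≈ 1.4500

1.4500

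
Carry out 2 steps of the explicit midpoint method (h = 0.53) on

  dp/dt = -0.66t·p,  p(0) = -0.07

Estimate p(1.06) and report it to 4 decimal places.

-0.0475

Midpoint: k1 = f(t_n, p_n); k2 = f(t_n + h/2, p_n + (h/2)·k1); p_{n+1} = p_n + h·k2.
t=0.000000, p=-0.070000:
  k1 = f(0.000000, -0.070000) = 0.000000
  k2 = f(0.265000, -0.070000) = 0.012243
  p ← -0.070000 + 0.53·0.012243 = -0.063511
t=0.530000, p=-0.063511:
  k1 = f(0.530000, -0.063511) = 0.022216
  k2 = f(0.795000, -0.057624) = 0.030235
  p ← -0.063511 + 0.53·0.030235 = -0.047487
p(1.06) ≈ -0.0475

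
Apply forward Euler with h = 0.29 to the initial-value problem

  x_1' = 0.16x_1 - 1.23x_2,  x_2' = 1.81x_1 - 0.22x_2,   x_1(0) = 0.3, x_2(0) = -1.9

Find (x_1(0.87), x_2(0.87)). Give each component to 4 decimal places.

2.0467, -0.0855

Euler on (x_1,x_2): x_1_{n+1} = x_1_n + h·x_1', x_2_{n+1} = x_2_n + h·x_2'.
0.000000: (0.300000, -1.900000); f=(2.385000, 0.961000) → (0.991650, -1.621310)
0.290000: (0.991650, -1.621310); f=(2.152875, 2.151575) → (1.615984, -0.997353)
0.580000: (1.615984, -0.997353); f=(1.485302, 3.144348) → (2.046721, -0.085492)
(x_1(0.87), x_2(0.87)) ≈ (2.0467, -0.0855)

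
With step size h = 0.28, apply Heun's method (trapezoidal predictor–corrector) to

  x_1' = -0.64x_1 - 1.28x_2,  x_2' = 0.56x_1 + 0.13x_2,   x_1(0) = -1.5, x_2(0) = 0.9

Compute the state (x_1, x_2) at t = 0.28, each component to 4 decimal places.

Heun on (x_1,x_2): k1 = f(t_n, state_n); k2 = f(t_n + h, state_n + h·k1); state_{n+1} = state_n + (h/2)·(k1 + k2).
0.000000: (-1.500000, 0.900000)
  k1 = (-0.192000, -0.723000)
  predictor → (-1.553760, 0.697560)
  k2 = (0.101530, -0.779423)
  → (-1.512666, 0.689661)
(x_1(0.28), x_2(0.28)) ≈ (-1.5127, 0.6897)

-1.5127, 0.6897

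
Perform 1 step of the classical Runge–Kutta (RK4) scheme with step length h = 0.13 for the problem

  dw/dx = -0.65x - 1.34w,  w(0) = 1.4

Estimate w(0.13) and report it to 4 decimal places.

1.1710

RK4: k1 = f(x_n, w_n); k2 = f(x_n + h/2, w_n + (h/2)·k1); k3 = f(x_n + h/2, w_n + (h/2)·k2); k4 = f(x_n + h, w_n + h·k3); w_{n+1} = w_n + (h/6)·(k1 + 2k2 + 2k3 + k4).
x=0.000000, w=1.400000:
  k1 = f(0.000000, 1.400000) = -1.876000
  k2 = f(0.065000, 1.278060) = -1.754850
  k3 = f(0.065000, 1.285935) = -1.765403
  k4 = f(0.130000, 1.170498) = -1.652967
  w ← 1.400000 + (0.13/6)·(k1 + 2k2 + 2k3 + k4) = 1.170995
w(0.13) ≈ 1.1710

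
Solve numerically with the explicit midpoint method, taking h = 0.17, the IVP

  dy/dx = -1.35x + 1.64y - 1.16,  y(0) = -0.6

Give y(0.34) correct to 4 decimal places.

Midpoint: k1 = f(x_n, y_n); k2 = f(x_n + h/2, y_n + (h/2)·k1); y_{n+1} = y_n + h·k2.
x=0.000000, y=-0.600000:
  k1 = f(0.000000, -0.600000) = -2.144000
  k2 = f(0.085000, -0.782240) = -2.557624
  y ← -0.600000 + 0.17·(-2.557624) = -1.034796
x=0.170000, y=-1.034796:
  k1 = f(0.170000, -1.034796) = -3.086565
  k2 = f(0.255000, -1.297154) = -3.631583
  y ← -1.034796 + 0.17·(-3.631583) = -1.652165
y(0.34) ≈ -1.6522

-1.6522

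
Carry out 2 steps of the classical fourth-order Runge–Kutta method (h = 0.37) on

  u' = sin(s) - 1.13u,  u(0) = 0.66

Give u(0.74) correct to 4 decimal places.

RK4: k1 = f(s_n, u_n); k2 = f(s_n + h/2, u_n + (h/2)·k1); k3 = f(s_n + h/2, u_n + (h/2)·k2); k4 = f(s_n + h, u_n + h·k3); u_{n+1} = u_n + (h/6)·(k1 + 2k2 + 2k3 + k4).
s=0.000000, u=0.660000:
  k1 = f(0.000000, 0.660000) = -0.745800
  k2 = f(0.185000, 0.522027) = -0.405944
  k3 = f(0.185000, 0.584900) = -0.476991
  k4 = f(0.370000, 0.483513) = -0.184755
  u ← 0.660000 + (0.37/6)·(k1 + 2k2 + 2k3 + k4) = 0.493720
s=0.370000, u=0.493720:
  k1 = f(0.370000, 0.493720) = -0.196289
  k2 = f(0.555000, 0.457407) = 0.010073
  k3 = f(0.555000, 0.495584) = -0.033067
  k4 = f(0.740000, 0.481486) = 0.130209
  u ← 0.493720 + (0.37/6)·(k1 + 2k2 + 2k3 + k4) = 0.486810
u(0.74) ≈ 0.4868

0.4868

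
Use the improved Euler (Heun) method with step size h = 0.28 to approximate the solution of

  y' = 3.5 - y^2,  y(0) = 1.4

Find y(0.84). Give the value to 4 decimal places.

Heun: k1 = f(x_n, y_n); k2 = f(x_n + h, y_n + h·k1); y_{n+1} = y_n + (h/2)·(k1 + k2).
x=0.000000, y=1.400000:
  k1 = f(0.000000, 1.400000) = 1.540000
  k2 = f(0.280000, 1.831200) = 0.146707
  y ← 1.400000 + (0.28/2)·(1.540000 + 0.146707) = 1.636139
x=0.280000, y=1.636139:
  k1 = f(0.280000, 1.636139) = 0.823049
  k2 = f(0.560000, 1.866593) = 0.015831
  y ← 1.636139 + (0.28/2)·(0.823049 + 0.015831) = 1.753582
x=0.560000, y=1.753582:
  k1 = f(0.560000, 1.753582) = 0.424949
  k2 = f(0.840000, 1.872568) = -0.006511
  y ← 1.753582 + (0.28/2)·(0.424949 + (-0.006511)) = 1.812164
y(0.84) ≈ 1.8122

1.8122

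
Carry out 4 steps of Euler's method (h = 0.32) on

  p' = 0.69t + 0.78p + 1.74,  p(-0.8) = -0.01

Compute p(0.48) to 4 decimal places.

2.6651

Euler: p_{n+1} = p_n + h·f(t_n, p_n).
t=-0.800000, p=-0.010000: f=1.180200 → p ← -0.010000 + 0.32·1.180200 = 0.367664
t=-0.480000, p=0.367664: f=1.695578 → p ← 0.367664 + 0.32·1.695578 = 0.910249
t=-0.160000, p=0.910249: f=2.339594 → p ← 0.910249 + 0.32·2.339594 = 1.658919
t=0.160000, p=1.658919: f=3.144357 → p ← 1.658919 + 0.32·3.144357 = 2.665113
p(0.48) ≈ 2.6651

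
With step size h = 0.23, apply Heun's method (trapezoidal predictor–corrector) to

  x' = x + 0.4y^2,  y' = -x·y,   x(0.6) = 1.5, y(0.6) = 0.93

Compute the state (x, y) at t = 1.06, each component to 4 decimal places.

2.4794, 0.3943

Heun on (x,y): k1 = f(t_n, state_n); k2 = f(t_n + h, state_n + h·k1); state_{n+1} = state_n + (h/2)·(k1 + k2).
0.600000: (1.500000, 0.930000)
  k1 = (1.845960, -1.395000)
  predictor → (1.924571, 0.609150)
  k2 = (2.072996, -1.172352)
  → (1.950680, 0.634754)
0.830000: (1.950680, 0.634754)
  k1 = (2.111845, -1.238203)
  predictor → (2.436404, 0.349968)
  k2 = (2.485395, -0.852663)
  → (2.479363, 0.394305)
(x(1.06), y(1.06)) ≈ (2.4794, 0.3943)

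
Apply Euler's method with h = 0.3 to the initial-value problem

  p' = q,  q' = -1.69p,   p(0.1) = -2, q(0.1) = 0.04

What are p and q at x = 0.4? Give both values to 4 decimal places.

-1.9880, 1.0540

Euler on (p,q): p_{n+1} = p_n + h·p', q_{n+1} = q_n + h·q'.
0.100000: (-2.000000, 0.040000); f=(0.040000, 3.380000) → (-1.988000, 1.054000)
(p(0.4), q(0.4)) ≈ (-1.9880, 1.0540)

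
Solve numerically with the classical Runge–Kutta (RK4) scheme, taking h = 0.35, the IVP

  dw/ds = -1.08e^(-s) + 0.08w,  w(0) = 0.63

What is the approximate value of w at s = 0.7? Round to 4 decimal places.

0.1053

RK4: k1 = f(s_n, w_n); k2 = f(s_n + h/2, w_n + (h/2)·k1); k3 = f(s_n + h/2, w_n + (h/2)·k2); k4 = f(s_n + h, w_n + h·k3); w_{n+1} = w_n + (h/6)·(k1 + 2k2 + 2k3 + k4).
s=0.000000, w=0.630000:
  k1 = f(0.000000, 0.630000) = -1.029600
  k2 = f(0.175000, 0.449820) = -0.870628
  k3 = f(0.175000, 0.477640) = -0.868402
  k4 = f(0.350000, 0.326059) = -0.734978
  w ← 0.630000 + (0.35/6)·(k1 + 2k2 + 2k3 + k4) = 0.324179
s=0.350000, w=0.324179:
  k1 = f(0.350000, 0.324179) = -0.735129
  k2 = f(0.525000, 0.195532) = -0.623237
  k3 = f(0.525000, 0.215113) = -0.621671
  k4 = f(0.700000, 0.106595) = -0.527785
  w ← 0.324179 + (0.35/6)·(k1 + 2k2 + 2k3 + k4) = 0.105270
w(0.7) ≈ 0.1053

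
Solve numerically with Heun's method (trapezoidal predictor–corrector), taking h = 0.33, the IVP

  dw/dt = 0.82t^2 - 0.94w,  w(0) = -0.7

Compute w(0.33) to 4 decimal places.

-0.5018

Heun: k1 = f(t_n, w_n); k2 = f(t_n + h, w_n + h·k1); w_{n+1} = w_n + (h/2)·(k1 + k2).
t=0.000000, w=-0.700000:
  k1 = f(0.000000, -0.700000) = 0.658000
  k2 = f(0.330000, -0.482860) = 0.543186
  w ← -0.700000 + (0.33/2)·(0.658000 + 0.543186) = -0.501804
w(0.33) ≈ -0.5018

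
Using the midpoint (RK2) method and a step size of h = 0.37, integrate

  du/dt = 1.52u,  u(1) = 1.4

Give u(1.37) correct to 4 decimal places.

2.4088

Midpoint: k1 = f(t_n, u_n); k2 = f(t_n + h/2, u_n + (h/2)·k1); u_{n+1} = u_n + h·k2.
t=1.000000, u=1.400000:
  k1 = f(1.000000, 1.400000) = 2.128000
  k2 = f(1.185000, 1.793680) = 2.726394
  u ← 1.400000 + 0.37·2.726394 = 2.408766
u(1.37) ≈ 2.4088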